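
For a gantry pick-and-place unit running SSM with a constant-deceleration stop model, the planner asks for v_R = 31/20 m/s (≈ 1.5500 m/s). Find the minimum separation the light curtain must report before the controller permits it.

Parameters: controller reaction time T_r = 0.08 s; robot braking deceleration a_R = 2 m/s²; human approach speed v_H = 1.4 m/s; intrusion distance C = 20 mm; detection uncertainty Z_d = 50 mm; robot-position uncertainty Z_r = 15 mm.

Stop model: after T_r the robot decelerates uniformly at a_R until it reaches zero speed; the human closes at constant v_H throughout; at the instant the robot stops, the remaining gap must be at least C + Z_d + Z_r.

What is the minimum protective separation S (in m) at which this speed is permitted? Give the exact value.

S_min = 16053/8000 m = 2.0066 m

T_s = v_R/a_R = (31/20)/2 = 0.7750 s
reaction-phase robot travel = 1.5500·0.0800 = 0.1240 m
braking distance = 1.5500²/(2·2.0000) = 0.6006 m
human closes 1.4000·0.8550 = 1.1970 m
C+Z_d+Z_r = 0.0200+0.0500+0.0150 = 0.0850 m
S_min ≈ 0.1240+0.6006+1.1970+0.0850  ⇒  S_min = 16053/8000 m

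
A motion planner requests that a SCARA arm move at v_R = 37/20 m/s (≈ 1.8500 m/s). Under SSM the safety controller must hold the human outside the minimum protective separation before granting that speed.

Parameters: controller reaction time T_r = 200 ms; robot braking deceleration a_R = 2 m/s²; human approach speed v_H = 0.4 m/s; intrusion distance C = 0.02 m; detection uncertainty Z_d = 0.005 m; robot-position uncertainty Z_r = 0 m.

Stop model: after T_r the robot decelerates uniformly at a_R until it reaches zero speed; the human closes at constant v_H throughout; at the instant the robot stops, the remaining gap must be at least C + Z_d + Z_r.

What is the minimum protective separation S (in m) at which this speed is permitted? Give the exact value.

S_min = 2721/1600 m = 1.7006 m

T_s = v_R/a_R = (37/20)/2 = 0.9250 s
reaction-phase robot travel = 1.8500·0.2000 = 0.3700 m
braking distance = 1.8500²/(2·2.0000) = 0.8556 m
person approaches 0.4000·(0.2000+0.9250) = 0.4500 m
residual clearance needed = 0.0200+0.0050+0.0000 = 0.0250 m
S_min ≈ 0.3700+0.8556+0.4500+0.0250  ⇒  S_min = 2721/1600 m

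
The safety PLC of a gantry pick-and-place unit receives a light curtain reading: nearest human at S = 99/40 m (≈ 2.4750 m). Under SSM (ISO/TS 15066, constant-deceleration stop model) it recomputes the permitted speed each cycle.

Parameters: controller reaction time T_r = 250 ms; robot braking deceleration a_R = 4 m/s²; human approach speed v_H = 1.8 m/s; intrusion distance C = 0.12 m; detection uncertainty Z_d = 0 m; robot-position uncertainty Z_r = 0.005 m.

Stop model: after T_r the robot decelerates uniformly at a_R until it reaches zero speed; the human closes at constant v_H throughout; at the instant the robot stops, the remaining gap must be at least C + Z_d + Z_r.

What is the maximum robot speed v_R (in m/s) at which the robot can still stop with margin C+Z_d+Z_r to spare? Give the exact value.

v_R_max = 2 m/s = 2.0000 m/s

quadratic (1/8)·v² + (7/10)·v + (-19/10) = 0
  disc = (7/10)² − 4·(1/8)·(-19/10) = 36/25 ; √disc = 6/5
  v_R = (−(7/10) + 6/5) / (2·(1/8)) = 2 m/s
check:
braking lasts T_s = 2/4 = 0.5000 s
robot covers v_R·T_r = 2.0000·0.2500 = 0.5000 m before braking
braking distance = 2.0000²/(2·4.0000) = 0.5000 m
person approaches 1.8000·(0.2500+0.5000) = 1.3500 m
residual clearance needed = 0.1200+0.0000+0.0050 = 0.1250 m
sum ≈ 0.5000+0.5000+1.3500+0.1250 ≈ 2.4750 m = S ✓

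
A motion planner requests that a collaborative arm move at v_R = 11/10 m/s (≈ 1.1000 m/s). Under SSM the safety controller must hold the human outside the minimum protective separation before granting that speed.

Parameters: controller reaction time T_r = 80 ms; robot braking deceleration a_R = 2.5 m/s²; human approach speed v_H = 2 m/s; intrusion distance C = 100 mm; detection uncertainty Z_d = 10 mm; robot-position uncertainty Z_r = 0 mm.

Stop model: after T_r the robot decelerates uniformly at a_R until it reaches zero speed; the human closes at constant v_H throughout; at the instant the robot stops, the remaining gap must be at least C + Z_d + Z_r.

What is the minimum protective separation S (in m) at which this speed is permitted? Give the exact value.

S_min = 37/25 m = 1.4800 m

braking lasts T_s = (11/10)/(5/2) = 0.4400 s
robot in T_r: 1.1000·0.0800 = 0.0880 m
robot under decel: 1.1000²/(2·2.5000) = 0.2420 m
person approaches 2.0000·(0.0800+0.4400) = 1.0400 m
margins: 0.1000+0.0100+0.0000 = 0.1100 m
S_min ≈ 0.0880+0.2420+1.0400+0.1100  ⇒  S_min = 37/25 m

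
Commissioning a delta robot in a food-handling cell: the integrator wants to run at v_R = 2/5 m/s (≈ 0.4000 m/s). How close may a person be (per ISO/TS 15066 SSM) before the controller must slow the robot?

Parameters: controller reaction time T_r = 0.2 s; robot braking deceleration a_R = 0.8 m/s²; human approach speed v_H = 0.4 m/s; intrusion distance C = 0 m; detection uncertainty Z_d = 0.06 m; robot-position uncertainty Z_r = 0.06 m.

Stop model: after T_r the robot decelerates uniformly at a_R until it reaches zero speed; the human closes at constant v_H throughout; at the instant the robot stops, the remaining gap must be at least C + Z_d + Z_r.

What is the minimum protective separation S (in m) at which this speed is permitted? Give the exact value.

braking lasts T_s = (2/5)/(4/5) = 0.5000 s
robot in T_r: 0.4000·0.2000 = 0.0800 m
braking distance = 0.4000²/(2·0.8000) = 0.1000 m
human over T_r+T_s: 0.4000·(0.2000+0.5000) = 0.2800 m
margins: 0.0000+0.0600+0.0600 = 0.1200 m
S_min ≈ 0.0800+0.1000+0.2800+0.1200  ⇒  S_min = 29/50 m

S_min = 29/50 m = 0.5800 m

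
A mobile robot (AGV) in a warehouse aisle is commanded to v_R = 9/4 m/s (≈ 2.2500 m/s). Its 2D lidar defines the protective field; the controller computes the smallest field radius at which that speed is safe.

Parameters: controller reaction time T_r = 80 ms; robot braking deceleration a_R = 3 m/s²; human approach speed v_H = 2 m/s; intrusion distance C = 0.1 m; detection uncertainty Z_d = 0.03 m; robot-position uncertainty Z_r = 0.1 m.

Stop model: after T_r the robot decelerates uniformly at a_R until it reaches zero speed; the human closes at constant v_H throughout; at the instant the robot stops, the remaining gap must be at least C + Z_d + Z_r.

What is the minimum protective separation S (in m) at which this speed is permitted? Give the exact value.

S_min = 2331/800 m = 2.9137 m

T_s = v_R/a_R = (9/4)/3 = 0.7500 s
robot in T_r: 2.2500·0.0800 = 0.1800 m
robot covers 2.2500·0.7500 − ½·3.0000·0.7500² = 0.8438 m while stopping
human over T_r+T_s: 2.0000·(0.0800+0.7500) = 1.6600 m
residual clearance needed = 0.1000+0.0300+0.1000 = 0.2300 m
S_min ≈ 0.1800+0.8438+1.6600+0.2300  ⇒  S_min = 2331/800 m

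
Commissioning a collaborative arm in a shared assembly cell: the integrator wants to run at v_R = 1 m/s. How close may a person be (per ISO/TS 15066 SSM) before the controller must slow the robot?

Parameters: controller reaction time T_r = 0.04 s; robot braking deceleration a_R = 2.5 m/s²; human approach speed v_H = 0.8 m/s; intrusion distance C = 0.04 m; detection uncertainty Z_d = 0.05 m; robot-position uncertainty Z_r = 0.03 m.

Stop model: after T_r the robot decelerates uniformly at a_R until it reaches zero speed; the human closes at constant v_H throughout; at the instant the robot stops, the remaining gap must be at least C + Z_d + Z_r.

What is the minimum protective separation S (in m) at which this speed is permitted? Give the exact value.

T_s = v_R/a_R = 1/(5/2) = 0.4000 s
robot covers v_R·T_r = 1.0000·0.0400 = 0.0400 m before braking
robot under decel: 1.0000²/(2·2.5000) = 0.2000 m
person approaches 0.8000·(0.0400+0.4000) = 0.3520 m
residual clearance needed = 0.0400+0.0500+0.0300 = 0.1200 m
S_min ≈ 0.0400+0.2000+0.3520+0.1200  ⇒  S_min = 89/125 m

S_min = 89/125 m = 0.7120 m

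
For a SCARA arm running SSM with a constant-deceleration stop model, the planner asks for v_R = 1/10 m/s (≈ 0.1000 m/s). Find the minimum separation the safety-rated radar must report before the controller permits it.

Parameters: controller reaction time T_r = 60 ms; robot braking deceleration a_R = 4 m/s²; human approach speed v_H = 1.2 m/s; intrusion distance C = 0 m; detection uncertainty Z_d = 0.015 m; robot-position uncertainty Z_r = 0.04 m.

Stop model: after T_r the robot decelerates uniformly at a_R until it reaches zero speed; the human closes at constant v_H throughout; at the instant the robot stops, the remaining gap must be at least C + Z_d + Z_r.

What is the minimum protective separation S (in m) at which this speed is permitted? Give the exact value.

stop time T_s = (1/10)/4 = 0.0250 s
robot covers v_R·T_r = 0.1000·0.0600 = 0.0060 m before braking
braking distance = 0.1000²/(2·4.0000) = 0.0013 m
human closes 1.2000·0.0850 = 0.1020 m
C+Z_d+Z_r = 0.0000+0.0150+0.0400 = 0.0550 m
S_min ≈ 0.0060+0.0013+0.1020+0.0550  ⇒  S_min = 657/4000 m

S_min = 657/4000 m = 0.1643 m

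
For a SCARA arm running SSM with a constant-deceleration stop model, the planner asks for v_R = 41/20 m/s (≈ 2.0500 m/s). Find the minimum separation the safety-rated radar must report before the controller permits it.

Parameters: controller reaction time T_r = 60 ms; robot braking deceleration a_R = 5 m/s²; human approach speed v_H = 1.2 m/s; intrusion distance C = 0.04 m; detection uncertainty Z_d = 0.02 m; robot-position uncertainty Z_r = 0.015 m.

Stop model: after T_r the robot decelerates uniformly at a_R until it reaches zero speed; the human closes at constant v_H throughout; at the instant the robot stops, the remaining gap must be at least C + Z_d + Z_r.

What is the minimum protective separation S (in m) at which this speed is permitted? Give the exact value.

braking lasts T_s = (41/20)/5 = 0.4100 s
robot covers v_R·T_r = 2.0500·0.0600 = 0.1230 m before braking
braking distance = 2.0500²/(2·5.0000) = 0.4203 m
human over T_r+T_s: 1.2000·(0.0600+0.4100) = 0.5640 m
residual clearance needed = 0.0400+0.0200+0.0150 = 0.0750 m
S_min ≈ 0.1230+0.4203+0.5640+0.0750  ⇒  S_min = 4729/4000 m

S_min = 4729/4000 m = 1.1823 m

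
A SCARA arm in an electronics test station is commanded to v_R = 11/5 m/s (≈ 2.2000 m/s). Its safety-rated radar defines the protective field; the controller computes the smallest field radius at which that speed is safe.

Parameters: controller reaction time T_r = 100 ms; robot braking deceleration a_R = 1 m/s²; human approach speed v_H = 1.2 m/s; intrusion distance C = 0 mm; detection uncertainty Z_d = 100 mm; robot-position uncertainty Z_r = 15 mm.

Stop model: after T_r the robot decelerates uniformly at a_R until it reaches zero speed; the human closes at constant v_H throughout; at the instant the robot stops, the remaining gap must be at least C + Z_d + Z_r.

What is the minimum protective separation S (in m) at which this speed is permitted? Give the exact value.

S_min = 1103/200 m = 5.5150 m

stop time T_s = (11/5)/1 = 2.2000 s
robot covers v_R·T_r = 2.2000·0.1000 = 0.2200 m before braking
robot covers 2.2000·2.2000 − ½·1.0000·2.2000² = 2.4200 m while stopping
human closes 1.2000·2.3000 = 2.7600 m
C+Z_d+Z_r = 0.0000+0.1000+0.0150 = 0.1150 m
S_min ≈ 0.2200+2.4200+2.7600+0.1150  ⇒  S_min = 1103/200 m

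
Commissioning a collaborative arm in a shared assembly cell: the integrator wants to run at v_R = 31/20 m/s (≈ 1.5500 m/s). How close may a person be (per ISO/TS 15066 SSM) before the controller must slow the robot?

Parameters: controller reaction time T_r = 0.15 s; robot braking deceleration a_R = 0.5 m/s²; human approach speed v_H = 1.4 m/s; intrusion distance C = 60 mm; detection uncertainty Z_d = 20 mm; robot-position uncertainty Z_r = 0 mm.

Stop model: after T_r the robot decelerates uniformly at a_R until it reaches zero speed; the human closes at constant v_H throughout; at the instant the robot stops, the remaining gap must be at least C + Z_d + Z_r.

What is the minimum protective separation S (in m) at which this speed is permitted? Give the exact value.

S_min = 1453/200 m = 7.2650 m

stop time T_s = (31/20)/(1/2) = 3.1000 s
robot in T_r: 1.5500·0.1500 = 0.2325 m
robot covers 1.5500·3.1000 − ½·0.5000·3.1000² = 2.4025 m while stopping
human closes 1.4000·3.2500 = 4.5500 m
residual clearance needed = 0.0600+0.0200+0.0000 = 0.0800 m
S_min ≈ 0.2325+2.4025+4.5500+0.0800  ⇒  S_min = 1453/200 m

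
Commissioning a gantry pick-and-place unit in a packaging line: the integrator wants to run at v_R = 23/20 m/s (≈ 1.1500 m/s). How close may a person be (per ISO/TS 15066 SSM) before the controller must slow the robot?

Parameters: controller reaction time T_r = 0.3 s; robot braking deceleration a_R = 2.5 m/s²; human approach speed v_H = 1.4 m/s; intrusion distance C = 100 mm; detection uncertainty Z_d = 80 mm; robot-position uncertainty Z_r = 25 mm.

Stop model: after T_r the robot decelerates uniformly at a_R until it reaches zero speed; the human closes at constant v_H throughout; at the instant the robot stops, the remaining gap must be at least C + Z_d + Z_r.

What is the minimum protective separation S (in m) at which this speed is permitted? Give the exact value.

braking lasts T_s = (23/20)/(5/2) = 0.4600 s
reaction-phase robot travel = 1.1500·0.3000 = 0.3450 m
robot covers 1.1500·0.4600 − ½·2.5000·0.4600² = 0.2645 m while stopping
person approaches 1.4000·(0.3000+0.4600) = 1.0640 m
C+Z_d+Z_r = 0.1000+0.0800+0.0250 = 0.2050 m
S_min ≈ 0.3450+0.2645+1.0640+0.2050  ⇒  S_min = 3757/2000 m

S_min = 3757/2000 m = 1.8785 m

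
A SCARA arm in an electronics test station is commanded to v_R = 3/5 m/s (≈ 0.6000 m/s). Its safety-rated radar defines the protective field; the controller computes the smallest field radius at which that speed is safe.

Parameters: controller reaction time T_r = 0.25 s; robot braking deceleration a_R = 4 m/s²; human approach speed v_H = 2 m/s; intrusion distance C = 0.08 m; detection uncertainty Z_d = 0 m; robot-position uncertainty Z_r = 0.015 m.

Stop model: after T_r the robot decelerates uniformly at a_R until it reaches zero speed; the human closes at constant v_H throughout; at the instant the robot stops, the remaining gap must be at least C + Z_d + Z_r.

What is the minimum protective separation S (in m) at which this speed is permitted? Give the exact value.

stop time T_s = (3/5)/4 = 0.1500 s
robot covers v_R·T_r = 0.6000·0.2500 = 0.1500 m before braking
robot covers 0.6000·0.1500 − ½·4.0000·0.1500² = 0.0450 m while stopping
human over T_r+T_s: 2.0000·(0.2500+0.1500) = 0.8000 m
residual clearance needed = 0.0800+0.0000+0.0150 = 0.0950 m
S_min ≈ 0.1500+0.0450+0.8000+0.0950  ⇒  S_min = 109/100 m

S_min = 109/100 m = 1.0900 m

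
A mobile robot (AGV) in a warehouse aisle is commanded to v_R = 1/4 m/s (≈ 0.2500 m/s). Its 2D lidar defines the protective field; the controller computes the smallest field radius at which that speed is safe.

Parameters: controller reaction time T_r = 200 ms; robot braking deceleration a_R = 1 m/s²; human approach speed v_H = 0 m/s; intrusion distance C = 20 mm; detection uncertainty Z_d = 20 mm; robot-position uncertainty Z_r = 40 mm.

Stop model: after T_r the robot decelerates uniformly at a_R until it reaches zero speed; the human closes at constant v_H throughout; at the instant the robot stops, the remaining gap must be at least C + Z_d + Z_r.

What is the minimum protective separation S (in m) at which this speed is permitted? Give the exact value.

S_min = 129/800 m = 0.1613 m

braking lasts T_s = (1/4)/1 = 0.2500 s
robot in T_r: 0.2500·0.2000 = 0.0500 m
robot covers 0.2500·0.2500 − ½·1.0000·0.2500² = 0.0312 m while stopping
human over T_r+T_s: 0.0000·(0.2000+0.2500) = 0.0000 m
residual clearance needed = 0.0200+0.0200+0.0400 = 0.0800 m
S_min ≈ 0.0500+0.0312+0.0000+0.0800  ⇒  S_min = 129/800 m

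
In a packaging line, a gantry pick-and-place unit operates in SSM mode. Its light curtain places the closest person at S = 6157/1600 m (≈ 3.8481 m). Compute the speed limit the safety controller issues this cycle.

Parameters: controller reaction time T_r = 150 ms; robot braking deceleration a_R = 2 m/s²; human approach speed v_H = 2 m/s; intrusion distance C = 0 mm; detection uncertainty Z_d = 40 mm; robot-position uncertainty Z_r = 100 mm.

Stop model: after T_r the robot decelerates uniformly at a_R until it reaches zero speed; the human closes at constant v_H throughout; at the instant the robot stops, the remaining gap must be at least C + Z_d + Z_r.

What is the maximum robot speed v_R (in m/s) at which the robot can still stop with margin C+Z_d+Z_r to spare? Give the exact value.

v_R_max = 41/20 m/s = 2.0500 m/s

quadratic (1/4)·v² + (23/20)·v + (-5453/1600) = 0
  disc = (23/20)² − 4·(1/4)·(-5453/1600) = 7569/1600 ; √disc = 87/40
  v_R = (−(23/20) + 87/40) / (2·(1/4)) = 41/20 m/s
check:
T_s = v_R/a_R = (41/20)/2 = 1.0250 s
robot in T_r: 2.0500·0.1500 = 0.3075 m
robot under decel: 2.0500²/(2·2.0000) = 1.0506 m
human closes 2.0000·1.1750 = 2.3500 m
residual clearance needed = 0.0000+0.0400+0.1000 = 0.1400 m
sum ≈ 0.3075+1.0506+2.3500+0.1400 ≈ 3.8481 m = S ✓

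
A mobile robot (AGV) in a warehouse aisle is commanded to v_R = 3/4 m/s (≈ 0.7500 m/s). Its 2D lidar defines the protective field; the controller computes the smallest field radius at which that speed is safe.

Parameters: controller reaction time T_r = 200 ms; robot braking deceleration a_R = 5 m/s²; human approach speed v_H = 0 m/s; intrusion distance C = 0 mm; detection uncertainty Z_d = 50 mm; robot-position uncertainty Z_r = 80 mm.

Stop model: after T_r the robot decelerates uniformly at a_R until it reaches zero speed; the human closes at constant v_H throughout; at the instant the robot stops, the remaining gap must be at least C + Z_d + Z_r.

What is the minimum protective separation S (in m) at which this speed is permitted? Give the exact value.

S_min = 269/800 m = 0.3362 m

T_s = v_R/a_R = (3/4)/5 = 0.1500 s
reaction-phase robot travel = 0.7500·0.2000 = 0.1500 m
robot under decel: 0.7500²/(2·5.0000) = 0.0563 m
human closes 0.0000·0.3500 = 0.0000 m
margins: 0.0000+0.0500+0.0800 = 0.1300 m
S_min ≈ 0.1500+0.0563+0.0000+0.1300  ⇒  S_min = 269/800 m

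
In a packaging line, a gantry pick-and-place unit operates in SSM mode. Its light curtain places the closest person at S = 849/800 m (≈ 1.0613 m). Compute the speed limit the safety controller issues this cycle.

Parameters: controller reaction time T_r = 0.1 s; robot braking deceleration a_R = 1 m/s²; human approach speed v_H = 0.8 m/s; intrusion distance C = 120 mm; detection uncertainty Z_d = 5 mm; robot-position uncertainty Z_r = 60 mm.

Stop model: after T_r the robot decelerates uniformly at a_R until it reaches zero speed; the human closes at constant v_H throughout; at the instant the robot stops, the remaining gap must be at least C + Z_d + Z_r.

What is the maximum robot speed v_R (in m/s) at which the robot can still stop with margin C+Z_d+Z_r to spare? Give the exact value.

quadratic (1/2)·v² + (9/10)·v + (-637/800) = 0
  disc = (9/10)² − 4·(1/2)·(-637/800) = 961/400 ; √disc = 31/20
  v_R = (−(9/10) + 31/20) / (2·(1/2)) = 13/20 m/s
check:
T_s = v_R/a_R = (13/20)/1 = 0.6500 s
reaction-phase robot travel = 0.6500·0.1000 = 0.0650 m
robot under decel: 0.6500²/(2·1.0000) = 0.2112 m
person approaches 0.8000·(0.1000+0.6500) = 0.6000 m
margins: 0.1200+0.0050+0.0600 = 0.1850 m
sum ≈ 0.0650+0.2112+0.6000+0.1850 ≈ 1.0613 m = S ✓

v_R_max = 13/20 m/s = 0.6500 m/s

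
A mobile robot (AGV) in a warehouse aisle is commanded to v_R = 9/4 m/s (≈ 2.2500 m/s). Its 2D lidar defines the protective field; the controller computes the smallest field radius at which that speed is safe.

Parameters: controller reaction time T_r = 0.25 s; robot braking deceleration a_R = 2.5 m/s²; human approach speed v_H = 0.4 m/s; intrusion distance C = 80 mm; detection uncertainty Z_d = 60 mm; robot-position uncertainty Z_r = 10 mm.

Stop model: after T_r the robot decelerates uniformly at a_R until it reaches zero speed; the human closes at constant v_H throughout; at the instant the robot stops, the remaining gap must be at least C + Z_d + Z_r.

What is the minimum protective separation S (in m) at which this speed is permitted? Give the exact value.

stop time T_s = (9/4)/(5/2) = 0.9000 s
robot covers v_R·T_r = 2.2500·0.2500 = 0.5625 m before braking
robot covers 2.2500·0.9000 − ½·2.5000·0.9000² = 1.0125 m while stopping
person approaches 0.4000·(0.2500+0.9000) = 0.4600 m
residual clearance needed = 0.0800+0.0600+0.0100 = 0.1500 m
S_min ≈ 0.5625+1.0125+0.4600+0.1500  ⇒  S_min = 437/200 m

S_min = 437/200 m = 2.1850 m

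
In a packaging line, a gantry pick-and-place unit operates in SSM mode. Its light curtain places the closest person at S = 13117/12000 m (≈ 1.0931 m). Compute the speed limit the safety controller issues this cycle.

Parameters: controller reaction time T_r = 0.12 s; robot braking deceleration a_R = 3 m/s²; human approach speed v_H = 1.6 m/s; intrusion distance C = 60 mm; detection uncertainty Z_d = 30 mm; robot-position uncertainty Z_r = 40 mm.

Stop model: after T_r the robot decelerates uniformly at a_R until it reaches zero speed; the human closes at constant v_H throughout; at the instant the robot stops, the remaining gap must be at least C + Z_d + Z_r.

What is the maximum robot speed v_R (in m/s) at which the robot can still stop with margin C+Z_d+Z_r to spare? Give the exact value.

collect terms ⇒ (1/6)·v_R² + (49/75)·v_R + (-9253/12000) = 0
  disc = (49/75)² − 4·(1/6)·(-9253/12000) = 9409/10000 ; √disc = 97/100
  v_R = (−(49/75) + 97/100) / (2·(1/6)) = 19/20 m/s
check:
stop time T_s = (19/20)/3 = 0.3167 s
robot in T_r: 0.9500·0.1200 = 0.1140 m
braking distance = 0.9500²/(2·3.0000) = 0.1504 m
person approaches 1.6000·(0.1200+0.3167) = 0.6987 m
margins: 0.0600+0.0300+0.0400 = 0.1300 m
sum ≈ 0.1140+0.1504+0.6987+0.1300 ≈ 1.0931 m = S ✓

v_R_max = 19/20 m/s = 0.9500 m/s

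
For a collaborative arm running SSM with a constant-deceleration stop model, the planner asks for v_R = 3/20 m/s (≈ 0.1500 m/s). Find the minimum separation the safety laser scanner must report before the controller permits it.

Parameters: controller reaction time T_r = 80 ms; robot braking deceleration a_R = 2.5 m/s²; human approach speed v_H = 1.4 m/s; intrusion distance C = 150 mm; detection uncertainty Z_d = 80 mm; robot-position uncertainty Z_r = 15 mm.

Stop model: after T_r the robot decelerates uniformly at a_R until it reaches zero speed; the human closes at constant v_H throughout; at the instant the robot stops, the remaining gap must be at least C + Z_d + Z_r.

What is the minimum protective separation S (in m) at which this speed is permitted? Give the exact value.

T_s = v_R/a_R = (3/20)/(5/2) = 0.0600 s
robot covers v_R·T_r = 0.1500·0.0800 = 0.0120 m before braking
braking distance = 0.1500²/(2·2.5000) = 0.0045 m
person approaches 1.4000·(0.0800+0.0600) = 0.1960 m
margins: 0.1500+0.0800+0.0150 = 0.2450 m
S_min ≈ 0.0120+0.0045+0.1960+0.2450  ⇒  S_min = 183/400 m

S_min = 183/400 m = 0.4575 m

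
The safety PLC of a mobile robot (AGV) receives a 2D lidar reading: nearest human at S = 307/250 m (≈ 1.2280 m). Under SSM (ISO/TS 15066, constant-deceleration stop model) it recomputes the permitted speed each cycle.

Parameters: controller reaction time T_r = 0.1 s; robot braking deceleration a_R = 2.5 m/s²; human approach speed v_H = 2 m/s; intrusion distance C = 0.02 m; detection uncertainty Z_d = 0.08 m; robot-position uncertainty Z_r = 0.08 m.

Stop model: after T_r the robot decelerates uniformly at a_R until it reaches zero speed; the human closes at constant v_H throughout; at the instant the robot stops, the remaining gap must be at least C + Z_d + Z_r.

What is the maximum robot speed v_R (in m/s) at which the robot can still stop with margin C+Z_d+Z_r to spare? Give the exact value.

at the boundary: (1/5)·v² + (9/10)·v + (-106/125) = 0
  disc = (9/10)² − 4·(1/5)·(-106/125) = 3721/2500 ; √disc = 61/50
  v_R = (−(9/10) + 61/50) / (2·(1/5)) = 4/5 m/s
check:
braking lasts T_s = (4/5)/(5/2) = 0.3200 s
robot covers v_R·T_r = 0.8000·0.1000 = 0.0800 m before braking
robot under decel: 0.8000²/(2·2.5000) = 0.1280 m
person approaches 2.0000·(0.1000+0.3200) = 0.8400 m
margins: 0.0200+0.0800+0.0800 = 0.1800 m
sum ≈ 0.0800+0.1280+0.8400+0.1800 ≈ 1.2280 m = S ✓

v_R_max = 4/5 m/s = 0.8000 m/s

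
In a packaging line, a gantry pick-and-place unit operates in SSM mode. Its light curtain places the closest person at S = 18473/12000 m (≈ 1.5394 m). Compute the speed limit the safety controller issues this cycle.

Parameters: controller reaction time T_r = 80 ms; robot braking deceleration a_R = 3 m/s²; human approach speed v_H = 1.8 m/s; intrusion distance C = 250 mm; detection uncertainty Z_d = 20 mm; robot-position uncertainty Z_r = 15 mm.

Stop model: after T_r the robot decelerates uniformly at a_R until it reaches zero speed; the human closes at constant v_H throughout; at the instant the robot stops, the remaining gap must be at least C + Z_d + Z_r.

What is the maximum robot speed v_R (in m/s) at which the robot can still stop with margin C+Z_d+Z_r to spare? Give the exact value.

collect terms ⇒ (1/6)·v_R² + (17/25)·v_R + (-533/480) = 0
  disc = (17/25)² − 4·(1/6)·(-533/480) = 108241/90000 ; √disc = 329/300
  v_R = (−(17/25) + 329/300) / (2·(1/6)) = 5/4 m/s
check:
T_s = v_R/a_R = (5/4)/3 = 0.4167 s
robot covers v_R·T_r = 1.2500·0.0800 = 0.1000 m before braking
braking distance = 1.2500²/(2·3.0000) = 0.2604 m
human over T_r+T_s: 1.8000·(0.0800+0.4167) = 0.8940 m
margins: 0.2500+0.0200+0.0150 = 0.2850 m
sum ≈ 0.1000+0.2604+0.8940+0.2850 ≈ 1.5394 m = S ✓

v_R_max = 5/4 m/s = 1.2500 m/s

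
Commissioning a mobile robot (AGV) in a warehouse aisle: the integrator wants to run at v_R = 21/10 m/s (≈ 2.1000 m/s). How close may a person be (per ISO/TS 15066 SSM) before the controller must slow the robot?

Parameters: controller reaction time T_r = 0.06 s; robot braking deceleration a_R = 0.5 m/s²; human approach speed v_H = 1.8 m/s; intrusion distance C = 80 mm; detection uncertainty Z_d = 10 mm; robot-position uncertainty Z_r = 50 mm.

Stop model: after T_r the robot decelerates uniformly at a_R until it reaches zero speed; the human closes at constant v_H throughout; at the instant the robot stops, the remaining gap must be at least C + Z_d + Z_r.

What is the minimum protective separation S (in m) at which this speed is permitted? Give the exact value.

S_min = 1543/125 m = 12.3440 m

braking lasts T_s = (21/10)/(1/2) = 4.2000 s
robot covers v_R·T_r = 2.1000·0.0600 = 0.1260 m before braking
robot covers 2.1000·4.2000 − ½·0.5000·4.2000² = 4.4100 m while stopping
human closes 1.8000·4.2600 = 7.6680 m
C+Z_d+Z_r = 0.0800+0.0100+0.0500 = 0.1400 m
S_min ≈ 0.1260+4.4100+7.6680+0.1400  ⇒  S_min = 1543/125 m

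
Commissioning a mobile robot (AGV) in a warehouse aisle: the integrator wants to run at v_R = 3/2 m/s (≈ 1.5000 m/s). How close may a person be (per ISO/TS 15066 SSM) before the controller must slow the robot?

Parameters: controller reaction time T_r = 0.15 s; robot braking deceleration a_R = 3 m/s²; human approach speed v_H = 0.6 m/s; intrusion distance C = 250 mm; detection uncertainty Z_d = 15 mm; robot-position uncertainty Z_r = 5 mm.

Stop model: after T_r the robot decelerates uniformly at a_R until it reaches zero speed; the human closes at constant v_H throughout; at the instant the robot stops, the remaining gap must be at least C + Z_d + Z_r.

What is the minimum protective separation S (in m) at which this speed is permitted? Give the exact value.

S_min = 63/50 m = 1.2600 m

T_s = v_R/a_R = (3/2)/3 = 0.5000 s
robot covers v_R·T_r = 1.5000·0.1500 = 0.2250 m before braking
braking distance = 1.5000²/(2·3.0000) = 0.3750 m
human closes 0.6000·0.6500 = 0.3900 m
residual clearance needed = 0.2500+0.0150+0.0050 = 0.2700 m
S_min ≈ 0.2250+0.3750+0.3900+0.2700  ⇒  S_min = 63/50 m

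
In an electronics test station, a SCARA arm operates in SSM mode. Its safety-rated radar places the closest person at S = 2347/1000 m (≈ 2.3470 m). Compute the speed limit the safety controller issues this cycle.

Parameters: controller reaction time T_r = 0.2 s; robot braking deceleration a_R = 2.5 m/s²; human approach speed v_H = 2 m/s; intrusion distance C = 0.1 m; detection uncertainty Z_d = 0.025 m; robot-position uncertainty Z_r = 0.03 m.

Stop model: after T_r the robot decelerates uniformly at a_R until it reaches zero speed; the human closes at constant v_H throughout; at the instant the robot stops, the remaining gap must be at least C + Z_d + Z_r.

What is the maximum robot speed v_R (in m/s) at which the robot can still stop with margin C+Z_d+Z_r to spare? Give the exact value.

v_R_max = 7/5 m/s = 1.4000 m/s

at the boundary: (1/5)·v² + (1)·v + (-224/125) = 0
  disc = (1)² − 4·(1/5)·(-224/125) = 1521/625 ; √disc = 39/25
  v_R = (−(1) + 39/25) / (2·(1/5)) = 7/5 m/s
check:
stop time T_s = (7/5)/(5/2) = 0.5600 s
robot in T_r: 1.4000·0.2000 = 0.2800 m
robot under decel: 1.4000²/(2·2.5000) = 0.3920 m
human over T_r+T_s: 2.0000·(0.2000+0.5600) = 1.5200 m
residual clearance needed = 0.1000+0.0250+0.0300 = 0.1550 m
sum ≈ 0.2800+0.3920+1.5200+0.1550 ≈ 2.3470 m = S ✓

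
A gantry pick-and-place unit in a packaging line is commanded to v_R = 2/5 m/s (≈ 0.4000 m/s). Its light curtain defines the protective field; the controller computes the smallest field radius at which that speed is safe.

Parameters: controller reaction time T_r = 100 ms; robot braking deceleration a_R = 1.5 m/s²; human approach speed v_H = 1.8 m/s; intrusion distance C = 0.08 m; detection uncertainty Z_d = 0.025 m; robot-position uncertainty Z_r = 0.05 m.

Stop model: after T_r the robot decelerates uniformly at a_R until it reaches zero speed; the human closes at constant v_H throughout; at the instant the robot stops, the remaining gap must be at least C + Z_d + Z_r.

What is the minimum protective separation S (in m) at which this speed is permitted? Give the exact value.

stop time T_s = (2/5)/(3/2) = 0.2667 s
robot in T_r: 0.4000·0.1000 = 0.0400 m
braking distance = 0.4000²/(2·1.5000) = 0.0533 m
human closes 1.8000·0.3667 = 0.6600 m
margins: 0.0800+0.0250+0.0500 = 0.1550 m
S_min ≈ 0.0400+0.0533+0.6600+0.1550  ⇒  S_min = 109/120 m

S_min = 109/120 m = 0.9083 m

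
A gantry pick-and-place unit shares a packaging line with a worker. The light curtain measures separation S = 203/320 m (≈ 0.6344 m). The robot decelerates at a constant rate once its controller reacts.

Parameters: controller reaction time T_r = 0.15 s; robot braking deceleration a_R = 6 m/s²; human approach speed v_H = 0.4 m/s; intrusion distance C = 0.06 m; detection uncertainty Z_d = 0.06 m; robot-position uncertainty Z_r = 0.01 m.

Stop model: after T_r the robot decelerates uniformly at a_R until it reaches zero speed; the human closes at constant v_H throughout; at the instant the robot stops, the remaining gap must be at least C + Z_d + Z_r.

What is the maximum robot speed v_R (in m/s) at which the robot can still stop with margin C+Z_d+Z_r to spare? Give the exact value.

v_R_max = 27/20 m/s = 1.3500 m/s

at the boundary: (1/12)·v² + (13/60)·v + (-711/1600) = 0
  disc = (13/60)² − 4·(1/12)·(-711/1600) = 2809/14400 ; √disc = 53/120
  v_R = (−(13/60) + 53/120) / (2·(1/12)) = 27/20 m/s
check:
braking lasts T_s = (27/20)/6 = 0.2250 s
robot covers v_R·T_r = 1.3500·0.1500 = 0.2025 m before braking
braking distance = 1.3500²/(2·6.0000) = 0.1519 m
human over T_r+T_s: 0.4000·(0.1500+0.2250) = 0.1500 m
residual clearance needed = 0.0600+0.0600+0.0100 = 0.1300 m
sum ≈ 0.2025+0.1519+0.1500+0.1300 ≈ 0.6344 m = S ✓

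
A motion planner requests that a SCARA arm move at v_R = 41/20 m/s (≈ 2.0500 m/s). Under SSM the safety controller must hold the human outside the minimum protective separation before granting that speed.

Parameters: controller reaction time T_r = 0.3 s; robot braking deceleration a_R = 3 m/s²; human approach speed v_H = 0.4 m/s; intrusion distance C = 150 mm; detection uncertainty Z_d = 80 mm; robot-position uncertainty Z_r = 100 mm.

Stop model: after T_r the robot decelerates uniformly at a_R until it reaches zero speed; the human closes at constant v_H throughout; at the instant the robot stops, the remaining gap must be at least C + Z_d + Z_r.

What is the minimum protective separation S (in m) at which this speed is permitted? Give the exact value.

braking lasts T_s = (41/20)/3 = 0.6833 s
robot covers v_R·T_r = 2.0500·0.3000 = 0.6150 m before braking
robot under decel: 2.0500²/(2·3.0000) = 0.7004 m
person approaches 0.4000·(0.3000+0.6833) = 0.3933 m
residual clearance needed = 0.1500+0.0800+0.1000 = 0.3300 m
S_min ≈ 0.6150+0.7004+0.3933+0.3300  ⇒  S_min = 1631/800 m

S_min = 1631/800 m = 2.0387 m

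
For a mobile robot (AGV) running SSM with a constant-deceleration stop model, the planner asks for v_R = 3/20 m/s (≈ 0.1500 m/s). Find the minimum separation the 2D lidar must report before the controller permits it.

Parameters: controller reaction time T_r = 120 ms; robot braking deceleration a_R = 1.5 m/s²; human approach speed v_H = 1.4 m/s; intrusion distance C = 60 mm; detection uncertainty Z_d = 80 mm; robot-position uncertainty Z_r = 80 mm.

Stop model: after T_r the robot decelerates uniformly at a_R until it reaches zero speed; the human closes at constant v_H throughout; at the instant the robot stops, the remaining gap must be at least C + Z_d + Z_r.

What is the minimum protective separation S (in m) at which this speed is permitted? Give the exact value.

S_min = 1107/2000 m = 0.5535 m

stop time T_s = (3/20)/(3/2) = 0.1000 s
robot in T_r: 0.1500·0.1200 = 0.0180 m
robot covers 0.1500·0.1000 − ½·1.5000·0.1000² = 0.0075 m while stopping
human over T_r+T_s: 1.4000·(0.1200+0.1000) = 0.3080 m
C+Z_d+Z_r = 0.0600+0.0800+0.0800 = 0.2200 m
S_min ≈ 0.0180+0.0075+0.3080+0.2200  ⇒  S_min = 1107/2000 m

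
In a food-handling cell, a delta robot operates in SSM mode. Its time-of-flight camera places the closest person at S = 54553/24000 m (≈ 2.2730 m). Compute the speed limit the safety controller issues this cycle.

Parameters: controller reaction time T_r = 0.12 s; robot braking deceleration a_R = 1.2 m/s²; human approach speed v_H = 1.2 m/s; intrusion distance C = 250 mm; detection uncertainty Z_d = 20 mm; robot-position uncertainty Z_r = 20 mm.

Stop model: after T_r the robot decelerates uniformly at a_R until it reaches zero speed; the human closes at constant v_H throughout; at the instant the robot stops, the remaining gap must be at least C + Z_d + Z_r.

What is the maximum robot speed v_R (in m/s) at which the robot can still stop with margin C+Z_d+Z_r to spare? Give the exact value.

at the boundary: (5/12)·v² + (28/25)·v + (-44137/24000) = 0
  disc = (28/25)² − 4·(5/12)·(-44137/24000) = 1555009/360000 ; √disc = 1247/600
  v_R = (−(28/25) + 1247/600) / (2·(5/12)) = 23/20 m/s
check:
braking lasts T_s = (23/20)/(6/5) = 0.9583 s
robot in T_r: 1.1500·0.1200 = 0.1380 m
robot covers 1.1500·0.9583 − ½·1.2000·0.9583² = 0.5510 m while stopping
human over T_r+T_s: 1.2000·(0.1200+0.9583) = 1.2940 m
C+Z_d+Z_r = 0.2500+0.0200+0.0200 = 0.2900 m
sum ≈ 0.1380+0.5510+1.2940+0.2900 ≈ 2.2730 m = S ✓

v_R_max = 23/20 m/s = 1.1500 m/s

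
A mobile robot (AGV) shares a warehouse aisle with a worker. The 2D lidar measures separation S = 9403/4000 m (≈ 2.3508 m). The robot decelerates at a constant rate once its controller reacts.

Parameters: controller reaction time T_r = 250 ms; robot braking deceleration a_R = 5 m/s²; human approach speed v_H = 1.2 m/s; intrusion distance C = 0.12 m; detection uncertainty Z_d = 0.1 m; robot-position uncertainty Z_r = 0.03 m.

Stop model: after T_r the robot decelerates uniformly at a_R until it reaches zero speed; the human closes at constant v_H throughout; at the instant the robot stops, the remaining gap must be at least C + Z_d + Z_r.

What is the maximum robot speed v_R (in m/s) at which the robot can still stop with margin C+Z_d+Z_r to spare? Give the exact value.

v_R_max = 49/20 m/s = 2.4500 m/s

at the boundary: (1/10)·v² + (49/100)·v + (-7203/4000) = 0
  disc = (49/100)² − 4·(1/10)·(-7203/4000) = 2401/2500 ; √disc = 49/50
  v_R = (−(49/100) + 49/50) / (2·(1/10)) = 49/20 m/s
check:
stop time T_s = (49/20)/5 = 0.4900 s
robot in T_r: 2.4500·0.2500 = 0.6125 m
robot covers 2.4500·0.4900 − ½·5.0000·0.4900² = 0.6002 m while stopping
human over T_r+T_s: 1.2000·(0.2500+0.4900) = 0.8880 m
C+Z_d+Z_r = 0.1200+0.1000+0.0300 = 0.2500 m
sum ≈ 0.6125+0.6002+0.8880+0.2500 ≈ 2.3508 m = S ✓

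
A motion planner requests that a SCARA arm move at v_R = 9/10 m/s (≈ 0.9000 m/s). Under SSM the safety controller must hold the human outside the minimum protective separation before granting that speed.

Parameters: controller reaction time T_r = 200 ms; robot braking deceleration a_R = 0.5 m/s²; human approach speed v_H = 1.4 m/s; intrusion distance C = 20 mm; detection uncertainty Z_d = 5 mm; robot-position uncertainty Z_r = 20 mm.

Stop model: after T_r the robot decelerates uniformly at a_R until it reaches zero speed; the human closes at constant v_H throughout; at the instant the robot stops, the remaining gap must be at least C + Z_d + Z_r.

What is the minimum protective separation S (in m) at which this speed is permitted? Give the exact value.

braking lasts T_s = (9/10)/(1/2) = 1.8000 s
reaction-phase robot travel = 0.9000·0.2000 = 0.1800 m
robot covers 0.9000·1.8000 − ½·0.5000·1.8000² = 0.8100 m while stopping
human over T_r+T_s: 1.4000·(0.2000+1.8000) = 2.8000 m
C+Z_d+Z_r = 0.0200+0.0050+0.0200 = 0.0450 m
S_min ≈ 0.1800+0.8100+2.8000+0.0450  ⇒  S_min = 767/200 m

S_min = 767/200 m = 3.8350 m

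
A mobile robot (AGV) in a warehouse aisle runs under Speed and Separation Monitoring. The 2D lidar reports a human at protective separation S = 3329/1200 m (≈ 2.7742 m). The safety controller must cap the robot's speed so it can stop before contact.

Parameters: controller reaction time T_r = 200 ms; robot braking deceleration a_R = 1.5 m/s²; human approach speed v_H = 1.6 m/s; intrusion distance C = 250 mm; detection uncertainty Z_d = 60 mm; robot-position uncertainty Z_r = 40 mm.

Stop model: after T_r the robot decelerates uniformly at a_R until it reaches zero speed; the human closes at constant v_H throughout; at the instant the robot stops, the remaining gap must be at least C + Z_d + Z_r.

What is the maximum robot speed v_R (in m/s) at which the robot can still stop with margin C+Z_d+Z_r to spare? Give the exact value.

at the boundary: (1/3)·v² + (19/15)·v + (-101/48) = 0
  disc = (19/15)² − 4·(1/3)·(-101/48) = 441/100 ; √disc = 21/10
  v_R = (−(19/15) + 21/10) / (2·(1/3)) = 5/4 m/s
check:
stop time T_s = (5/4)/(3/2) = 0.8333 s
reaction-phase robot travel = 1.2500·0.2000 = 0.2500 m
braking distance = 1.2500²/(2·1.5000) = 0.5208 m
person approaches 1.6000·(0.2000+0.8333) = 1.6533 m
C+Z_d+Z_r = 0.2500+0.0600+0.0400 = 0.3500 m
sum ≈ 0.2500+0.5208+1.6533+0.3500 ≈ 2.7742 m = S ✓

v_R_max = 5/4 m/s = 1.2500 m/s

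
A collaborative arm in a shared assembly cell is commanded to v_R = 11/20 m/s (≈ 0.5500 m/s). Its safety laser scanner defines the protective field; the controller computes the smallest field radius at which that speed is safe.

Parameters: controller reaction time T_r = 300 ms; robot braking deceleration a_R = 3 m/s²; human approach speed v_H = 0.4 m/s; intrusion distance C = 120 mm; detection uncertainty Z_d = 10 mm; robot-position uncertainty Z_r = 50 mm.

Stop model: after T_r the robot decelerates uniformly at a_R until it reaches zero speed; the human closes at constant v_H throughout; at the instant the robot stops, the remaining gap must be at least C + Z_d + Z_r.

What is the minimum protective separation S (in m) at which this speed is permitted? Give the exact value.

stop time T_s = (11/20)/3 = 0.1833 s
reaction-phase robot travel = 0.5500·0.3000 = 0.1650 m
robot covers 0.5500·0.1833 − ½·3.0000·0.1833² = 0.0504 m while stopping
human over T_r+T_s: 0.4000·(0.3000+0.1833) = 0.1933 m
residual clearance needed = 0.1200+0.0100+0.0500 = 0.1800 m
S_min ≈ 0.1650+0.0504+0.1933+0.1800  ⇒  S_min = 471/800 m

S_min = 471/800 m = 0.5887 m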